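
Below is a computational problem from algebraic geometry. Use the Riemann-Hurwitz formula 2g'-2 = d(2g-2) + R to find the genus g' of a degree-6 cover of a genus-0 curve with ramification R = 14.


Riemann-Hurwitz formula: 2g' - 2 = d(2g - 2) + R
Given: d = 6, g = 0, R = 14
2g' - 2 = 6*(2*0 - 2) + 14
2g' - 2 = 6*(-2) + 14
2g' - 2 = -12 + 14 = 2
2g' = 4
g' = 2

2


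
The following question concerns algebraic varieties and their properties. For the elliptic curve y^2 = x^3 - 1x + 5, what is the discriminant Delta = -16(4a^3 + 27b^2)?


Compute each component:
4a^3 = 4*(-1)^3 = 4*(-1) = -4
27b^2 = 27*5^2 = 27*25 = 675
4a^3 + 27b^2 = -4 + 675 = 671
Delta = -16*671 = -10736

-10736


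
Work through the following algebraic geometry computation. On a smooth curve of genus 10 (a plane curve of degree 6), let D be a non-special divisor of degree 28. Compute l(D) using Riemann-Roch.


First, compute the genus of a smooth plane curve of degree 6:
g = (d-1)(d-2)/2 = (6-1)(6-2)/2 = 10
For a non-special divisor D (i.e., h^1(D) = 0), Riemann-Roch gives:
l(D) = deg(D) - g + 1
Since deg(D) = 28 >= 2g - 1 = 19, D is non-special.
l(D) = 28 - 10 + 1 = 19

19


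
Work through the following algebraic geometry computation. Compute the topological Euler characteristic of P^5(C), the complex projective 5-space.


The complex projective space P^5 has one cell in each even real dimension 0, 2, ..., 10.
The cohomology groups are H^{2k}(P^5) = Z for k = 0,...,5, and 0 otherwise.
Euler characteristic = sum of Betti numbers = 1 per even-dimensional cohomology group.
chi(P^5) = 5 + 1 = 6

6


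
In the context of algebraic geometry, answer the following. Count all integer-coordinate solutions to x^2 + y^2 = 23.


Systematically check integer values of x where x^2 <= 23.
For each valid x, check if 23 - x^2 is a perfect square.
Total integer solutions found: 0

0


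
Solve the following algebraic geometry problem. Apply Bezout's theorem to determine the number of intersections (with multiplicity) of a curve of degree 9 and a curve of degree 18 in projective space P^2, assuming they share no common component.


Bezout's theorem states the intersection count equals the product of degrees.
Intersection count = 9 * 18 = 162

162


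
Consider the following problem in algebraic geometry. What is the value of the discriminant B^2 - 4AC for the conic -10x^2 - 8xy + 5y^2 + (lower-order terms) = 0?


The discriminant of a conic Ax^2 + Bxy + Cy^2 + ... = 0 is B^2 - 4AC.
B^2 = (-8)^2 = 64
4AC = 4*(-10)*5 = -200
Discriminant = 64 + 200 = 264

264


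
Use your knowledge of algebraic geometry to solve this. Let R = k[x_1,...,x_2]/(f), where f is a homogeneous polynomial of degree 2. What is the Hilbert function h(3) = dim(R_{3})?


For R = k[x_1,...,x_n]/(f) with f homogeneous of degree e:
The Hilbert series is (1 - t^e)/(1 - t)^n.
So h(d) = C(d+n-1, n-1) - C(d-e+n-1, n-1) for d >= e.
With n=2, e=2, d=3:
C(3+2-1, 2-1) = C(4, 1) = 4
C(3-2+2-1, 2-1) = C(2, 1) = 2
h(3) = 4 - 2 = 2

2


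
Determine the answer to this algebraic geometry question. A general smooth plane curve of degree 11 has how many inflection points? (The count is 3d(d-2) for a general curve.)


For a general smooth plane curve C of degree d, the inflection points are
the intersection of C with its Hessian curve, which has degree 3(d-2).
By Bezout, the total intersection number is d * 3(d-2) = 11 * 27 = 297.
For a general curve every flex is ordinary, so each contributes
multiplicity 1 to C·Hess(C), and the number of distinct inflection
points is 3d(d-2).
Inflection points = 3*11*(11-2) = 3*11*9 = 297

297


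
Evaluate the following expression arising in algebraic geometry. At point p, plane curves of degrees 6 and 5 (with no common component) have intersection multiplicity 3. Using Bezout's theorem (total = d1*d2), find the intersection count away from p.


By Bezout's theorem, the total intersection number is d1 * d2.
Total = 6 * 5 = 30
Intersection multiplicity at p = 3
Remaining intersections = 30 - 3 = 27

27


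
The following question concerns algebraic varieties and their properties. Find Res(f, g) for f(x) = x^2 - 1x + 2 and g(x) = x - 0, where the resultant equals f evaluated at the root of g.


For Res(f, x - c), we evaluate f at x = c.
f(0) = 0^2 - 1*0 + 2
= 0 + 0 + 2
= 0 + 2 = 2
Res(f, g) = 2

2


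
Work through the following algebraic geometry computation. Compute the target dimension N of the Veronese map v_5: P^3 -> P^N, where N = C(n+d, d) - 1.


The Veronese embedding v_d: P^n -> P^N maps each point to all
degree-d monomials in n+1 homogeneous coordinates.
N = C(n+d, d) - 1
N = C(3+5, 5) - 1
N = C(8, 5) - 1
C(8, 5) = 56
N = 56 - 1 = 55

55


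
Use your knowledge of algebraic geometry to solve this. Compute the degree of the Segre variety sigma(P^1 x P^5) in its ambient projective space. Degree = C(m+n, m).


The degree of the Segre variety P^1 x P^5 is C(m+n, m).
= C(6, 1)
= 6

6


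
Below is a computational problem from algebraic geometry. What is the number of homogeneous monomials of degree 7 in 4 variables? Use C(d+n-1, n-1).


The number of degree-7 monomials in 4 variables is C(d+n-1, n-1).
= C(7+4-1, 4-1) = C(10, 3)
= 120

120


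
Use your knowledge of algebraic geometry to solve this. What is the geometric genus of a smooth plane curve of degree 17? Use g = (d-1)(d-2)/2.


Using the genus formula for smooth plane curves:
g = (d-1)(d-2)/2
g = (17-1)(17-2)/2
g = 16*15/2
g = 240/2 = 120

120


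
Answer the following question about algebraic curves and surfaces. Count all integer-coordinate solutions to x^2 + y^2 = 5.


Systematically check integer values of x where x^2 <= 5.
For each valid x, check if 5 - x^2 is a perfect square.
x=1: 5 - 1 = 4, sqrt = 2 (valid)
x=2: 5 - 4 = 1, sqrt = 1 (valid)
Total integer solutions found: 8

8


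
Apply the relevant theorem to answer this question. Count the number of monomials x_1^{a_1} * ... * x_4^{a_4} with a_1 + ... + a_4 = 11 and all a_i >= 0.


The number of degree-11 monomials in 4 variables is C(d+n-1, n-1).
= C(11+4-1, 4-1) = C(14, 3)
= 364

364


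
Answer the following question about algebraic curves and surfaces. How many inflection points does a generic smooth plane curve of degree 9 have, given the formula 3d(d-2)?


For a general smooth plane curve C of degree d, the inflection points are
the intersection of C with its Hessian curve, which has degree 3(d-2).
By Bezout, the total intersection number is d * 3(d-2) = 9 * 21 = 189.
For a general curve every flex is ordinary, so each contributes
multiplicity 1 to C·Hess(C), and the number of distinct inflection
points is 3d(d-2).
Inflection points = 3*9*(9-2) = 3*9*7 = 189

189


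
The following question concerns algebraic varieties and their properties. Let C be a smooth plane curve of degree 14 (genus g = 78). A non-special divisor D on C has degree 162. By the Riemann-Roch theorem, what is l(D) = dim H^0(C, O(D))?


First, compute the genus of a smooth plane curve of degree 14:
g = (d-1)(d-2)/2 = (14-1)(14-2)/2 = 78
For a non-special divisor D (i.e., h^1(D) = 0), Riemann-Roch gives:
l(D) = deg(D) - g + 1
Since deg(D) = 162 >= 2g - 1 = 155, D is non-special.
l(D) = 162 - 78 + 1 = 85

85


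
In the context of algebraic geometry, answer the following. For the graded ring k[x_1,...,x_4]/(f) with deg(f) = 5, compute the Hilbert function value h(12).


For R = k[x_1,...,x_n]/(f) with f homogeneous of degree e:
The Hilbert series is (1 - t^e)/(1 - t)^n.
So h(d) = C(d+n-1, n-1) - C(d-e+n-1, n-1) for d >= e.
With n=4, e=5, d=12:
C(12+4-1, 4-1) = C(15, 3) = 455
C(12-5+4-1, 4-1) = C(10, 3) = 120
h(12) = 455 - 120 = 335

335


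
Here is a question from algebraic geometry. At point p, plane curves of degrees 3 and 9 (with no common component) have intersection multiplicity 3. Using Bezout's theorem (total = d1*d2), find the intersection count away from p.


By Bezout's theorem, the total intersection number is d1 * d2.
Total = 3 * 9 = 27
Intersection multiplicity at p = 3
Remaining intersections = 27 - 3 = 24

24


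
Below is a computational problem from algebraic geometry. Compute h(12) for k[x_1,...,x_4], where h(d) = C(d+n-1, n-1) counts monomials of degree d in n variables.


The Hilbert function for the polynomial ring in 4 variables is:
h(d) = C(d+n-1, n-1)
h(12) = C(12+4-1, 4-1) = C(15, 3)
= 15! / (3! * 12!)
= 455

455


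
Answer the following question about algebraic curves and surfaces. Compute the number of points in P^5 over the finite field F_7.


P^5(F_7) has (q^(n+1) - 1)/(q - 1) points.
= 7^5 + 7^4 + 7^3 + 7^2 + 7^1 + 7^0
= 16807 + 2401 + 343 + 49 + 7 + 1
= 19608

19608


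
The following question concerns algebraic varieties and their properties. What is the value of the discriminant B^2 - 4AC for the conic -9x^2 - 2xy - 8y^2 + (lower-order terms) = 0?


The discriminant of a conic Ax^2 + Bxy + Cy^2 + ... = 0 is B^2 - 4AC.
B^2 = (-2)^2 = 4
4AC = 4*(-9)*(-8) = 288
Discriminant = 4 - 288 = -284

-284


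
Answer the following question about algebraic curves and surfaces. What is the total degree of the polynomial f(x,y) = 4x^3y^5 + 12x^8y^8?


Examine each term for its total degree (sum of exponents).
  Term '4x^3y^5' has total degree 3+5 = 8.
  Term '12x^8y^8' has total degree 8+8 = 16.
The maximum total degree among all terms is 16.

16


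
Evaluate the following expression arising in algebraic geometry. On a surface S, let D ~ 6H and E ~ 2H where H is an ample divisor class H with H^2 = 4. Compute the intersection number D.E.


Using bilinearity of the intersection pairing on a surface S:
(aH).(bH) = ab * (H.H)
We have H^2 = 4.
D.E = (6H).(2H) = 6*2*4
= 12*4
= 48

48


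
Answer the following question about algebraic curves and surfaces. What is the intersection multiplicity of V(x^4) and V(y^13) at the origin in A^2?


The intersection multiplicity of V(x^a) and V(y^b) at the origin is:
I(O; V(x^4), V(y^13)) = dim_k(k[x,y]/(x^4, y^13))
A basis for k[x,y]/(x^4, y^13) is the set of monomials x^i * y^j
where 0 <= i < 4 and 0 <= j < 13.
The number of such monomials is 4 * 13 = 52

52


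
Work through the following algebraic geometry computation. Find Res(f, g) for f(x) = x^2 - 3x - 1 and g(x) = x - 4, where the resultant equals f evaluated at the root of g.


For Res(f, x - c), we evaluate f at x = c.
f(4) = 4^2 - 3*4 - 1
= 16 - 12 - 1
= 4 - 1 = 3
Res(f, g) = 3

3


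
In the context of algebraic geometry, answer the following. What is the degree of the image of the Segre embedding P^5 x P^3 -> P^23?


The degree of the Segre variety P^5 x P^3 is C(m+n, m).
= C(8, 5)
= 56

56


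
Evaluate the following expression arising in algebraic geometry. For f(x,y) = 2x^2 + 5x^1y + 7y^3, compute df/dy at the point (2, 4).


df/dy = 5*x^1 + 3*7*y^2
At (2,4): 5*2^1 + 3*7*4^2
= 10 + 336
= 346

346


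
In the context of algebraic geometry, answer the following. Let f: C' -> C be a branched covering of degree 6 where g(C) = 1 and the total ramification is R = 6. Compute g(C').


Riemann-Hurwitz formula: 2g' - 2 = d(2g - 2) + R
Given: d = 6, g = 1, R = 6
2g' - 2 = 6*(2*1 - 2) + 6
2g' - 2 = 6*0 + 6
2g' - 2 = 0 + 6 = 6
2g' = 8
g' = 4

4


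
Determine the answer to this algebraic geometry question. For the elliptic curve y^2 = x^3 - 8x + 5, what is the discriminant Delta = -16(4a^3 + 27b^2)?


Compute each component:
4a^3 = 4*(-8)^3 = 4*(-512) = -2048
27b^2 = 27*5^2 = 27*25 = 675
4a^3 + 27b^2 = -2048 + 675 = -1373
Delta = -16*(-1373) = 21968

21968


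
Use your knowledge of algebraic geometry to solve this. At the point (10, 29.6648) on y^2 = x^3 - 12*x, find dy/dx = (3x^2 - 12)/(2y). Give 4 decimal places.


Using implicit differentiation of y^2 = x^3 - 12*x:
2y * dy/dx = 3x^2 - 12
dy/dx = (3x^2 - 12)/(2y)
Numerator: 3*10^2 - 12 = 288
Denominator: 2*29.6648 = 59.3296
dy/dx = 288/59.3296 = 4.8542

4.8542


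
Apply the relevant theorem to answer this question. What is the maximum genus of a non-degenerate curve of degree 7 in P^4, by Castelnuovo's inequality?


Castelnuovo's bound: write d - 1 = m(r-1) + epsilon with 0 <= epsilon < r-1.
d - 1 = 7 - 1 = 6
r - 1 = 4 - 1 = 3
6 = 2*3 + 0, so m = 2, epsilon = 0
pi(d, r) = m(m-1)(r-1)/2 + m*epsilon
= 2*1*3/2 + 2*0
= 6/2 + 0
= 3 + 0 = 3

3


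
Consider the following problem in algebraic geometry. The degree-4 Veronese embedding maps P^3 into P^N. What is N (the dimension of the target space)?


The Veronese embedding v_d: P^n -> P^N maps each point to all
degree-d monomials in n+1 homogeneous coordinates.
N = C(n+d, d) - 1
N = C(3+4, 4) - 1
N = C(7, 4) - 1
C(7, 4) = 35
N = 35 - 1 = 34

34


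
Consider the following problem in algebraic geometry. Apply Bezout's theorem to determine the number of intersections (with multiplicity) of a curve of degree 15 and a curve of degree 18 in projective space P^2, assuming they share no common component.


Bezout's theorem states the intersection count equals the product of degrees.
Intersection count = 15 * 18 = 270

270


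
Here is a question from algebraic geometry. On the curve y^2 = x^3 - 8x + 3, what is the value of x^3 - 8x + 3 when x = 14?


Compute x^3 - 8x + 3 at x = 14:
x^3 = 14^3 = 2744
(-8)*x = (-8)*14 = -112
Sum: 2744 - 112 + 3 = 2635

2635


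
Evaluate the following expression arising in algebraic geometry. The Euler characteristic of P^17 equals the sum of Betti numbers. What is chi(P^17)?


The complex projective space P^17 has one cell in each even real dimension 0, 2, ..., 34.
The cohomology groups are H^{2k}(P^17) = Z for k = 0,...,17, and 0 otherwise.
Euler characteristic = sum of Betti numbers = 1 per even-dimensional cohomology group.
chi(P^17) = 17 + 1 = 18

18


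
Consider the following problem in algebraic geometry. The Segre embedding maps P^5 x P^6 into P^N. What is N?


The Segre embedding maps P^m x P^n into P^N via
all products of coordinates from each factor.
N = (m+1)(n+1) - 1
N = (5+1)(6+1) - 1
N = 6*7 - 1
N = 42 - 1 = 41

41


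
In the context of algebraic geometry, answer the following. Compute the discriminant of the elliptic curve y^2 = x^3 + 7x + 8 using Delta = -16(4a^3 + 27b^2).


Compute each component:
4a^3 = 4*7^3 = 4*343 = 1372
27b^2 = 27*8^2 = 27*64 = 1728
4a^3 + 27b^2 = 1372 + 1728 = 3100
Delta = -16*3100 = -49600

-49600


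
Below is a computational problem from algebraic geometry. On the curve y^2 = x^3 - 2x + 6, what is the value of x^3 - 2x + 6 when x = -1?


Compute x^3 - 2x + 6 at x = -1:
x^3 = (-1)^3 = -1
(-2)*x = (-2)*(-1) = 2
Sum: -1 + 2 + 6 = 7

7


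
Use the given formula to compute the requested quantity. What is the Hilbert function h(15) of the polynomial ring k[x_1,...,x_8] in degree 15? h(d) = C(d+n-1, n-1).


The Hilbert function for the polynomial ring in 8 variables is:
h(d) = C(d+n-1, n-1)
h(15) = C(15+8-1, 8-1) = C(22, 7)
= 22! / (7! * 15!)
= 170544

170544


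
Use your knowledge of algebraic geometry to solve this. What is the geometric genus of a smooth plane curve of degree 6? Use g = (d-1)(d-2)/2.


Using the genus formula for smooth plane curves:
g = (d-1)(d-2)/2
g = (6-1)(6-2)/2
g = 5*4/2
g = 20/2 = 10

10


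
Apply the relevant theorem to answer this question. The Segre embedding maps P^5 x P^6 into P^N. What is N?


The Segre embedding maps P^m x P^n into P^N via
all products of coordinates from each factor.
N = (m+1)(n+1) - 1
N = (5+1)(6+1) - 1
N = 6*7 - 1
N = 42 - 1 = 41

41


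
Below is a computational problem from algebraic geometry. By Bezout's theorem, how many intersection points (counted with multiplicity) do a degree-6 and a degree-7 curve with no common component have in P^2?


Bezout's theorem states the intersection count equals the product of degrees.
Intersection count = 6 * 7 = 42

42


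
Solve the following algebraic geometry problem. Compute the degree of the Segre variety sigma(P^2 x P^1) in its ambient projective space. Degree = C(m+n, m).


The degree of the Segre variety P^2 x P^1 is C(m+n, m).
= C(3, 2)
= 3

3


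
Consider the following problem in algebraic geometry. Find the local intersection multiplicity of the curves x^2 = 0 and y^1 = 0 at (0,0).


The intersection multiplicity of V(x^a) and V(y^b) at the origin is:
I(O; V(x^2), V(y^1)) = dim_k(k[x,y]/(x^2, y^1))
A basis for k[x,y]/(x^2, y^1) is the set of monomials x^i * y^j
where 0 <= i < 2 and 0 <= j < 1.
The number of such monomials is 2 * 1 = 2

2


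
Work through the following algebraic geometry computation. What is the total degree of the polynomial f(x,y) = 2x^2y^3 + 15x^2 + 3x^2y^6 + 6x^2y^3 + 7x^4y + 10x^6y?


Examine each term for its total degree (sum of exponents).
  Term '2x^2y^3' has total degree 2+3 = 5.
  Term '15x^2' has total degree 2+0 = 2.
  Term '3x^2y^6' has total degree 2+6 = 8.
  Term '6x^2y^3' has total degree 2+3 = 5.
  Term '7x^4y' has total degree 4+1 = 5.
  Term '10x^6y' has total degree 6+1 = 7.
The maximum total degree among all terms is 8.

8


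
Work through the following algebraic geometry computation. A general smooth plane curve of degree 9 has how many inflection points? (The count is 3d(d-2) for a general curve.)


For a general smooth plane curve C of degree d, the inflection points are
the intersection of C with its Hessian curve, which has degree 3(d-2).
By Bezout, the total intersection number is d * 3(d-2) = 9 * 21 = 189.
For a general curve every flex is ordinary, so each contributes
multiplicity 1 to C·Hess(C), and the number of distinct inflection
points is 3d(d-2).
Inflection points = 3*9*(9-2) = 3*9*7 = 189

189


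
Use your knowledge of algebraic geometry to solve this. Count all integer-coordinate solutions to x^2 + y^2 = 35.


Systematically check integer values of x where x^2 <= 35.
For each valid x, check if 35 - x^2 is a perfect square.
Total integer solutions found: 0

0


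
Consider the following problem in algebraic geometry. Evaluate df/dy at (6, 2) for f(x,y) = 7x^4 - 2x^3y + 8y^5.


df/dy = (-2)*x^3 + 5*8*y^4
At (6,2): (-2)*6^3 + 5*8*2^4
= -432 + 640
= 208

208


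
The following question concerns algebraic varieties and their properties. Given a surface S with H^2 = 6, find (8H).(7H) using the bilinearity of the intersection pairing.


Using bilinearity of the intersection pairing on a surface S:
(aH).(bH) = ab * (H.H)
We have H^2 = 6.
D.E = (8H).(7H) = 8*7*6
= 56*6
= 336

336


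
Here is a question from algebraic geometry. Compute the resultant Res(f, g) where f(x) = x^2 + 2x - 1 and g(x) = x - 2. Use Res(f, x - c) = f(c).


For Res(f, x - c), we evaluate f at x = c.
f(2) = 2^2 + 2*2 - 1
= 4 + 4 - 1
= 8 - 1 = 7
Res(f, g) = 7

7


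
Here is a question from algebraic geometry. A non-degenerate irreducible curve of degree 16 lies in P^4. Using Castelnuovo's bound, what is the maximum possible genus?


Castelnuovo's bound: write d - 1 = m(r-1) + epsilon with 0 <= epsilon < r-1.
d - 1 = 16 - 1 = 15
r - 1 = 4 - 1 = 3
15 = 5*3 + 0, so m = 5, epsilon = 0
pi(d, r) = m(m-1)(r-1)/2 + m*epsilon
= 5*4*3/2 + 5*0
= 60/2 + 0
= 30 + 0 = 30

30


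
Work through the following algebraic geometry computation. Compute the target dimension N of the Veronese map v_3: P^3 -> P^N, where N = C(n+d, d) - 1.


The Veronese embedding v_d: P^n -> P^N maps each point to all
degree-d monomials in n+1 homogeneous coordinates.
N = C(n+d, d) - 1
N = C(3+3, 3) - 1
N = C(6, 3) - 1
C(6, 3) = 20
N = 20 - 1 = 19

19


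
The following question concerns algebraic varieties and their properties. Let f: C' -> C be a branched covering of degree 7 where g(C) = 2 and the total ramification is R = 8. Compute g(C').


Riemann-Hurwitz formula: 2g' - 2 = d(2g - 2) + R
Given: d = 7, g = 2, R = 8
2g' - 2 = 7*(2*2 - 2) + 8
2g' - 2 = 7*2 + 8
2g' - 2 = 14 + 8 = 22
2g' = 24
g' = 12

12


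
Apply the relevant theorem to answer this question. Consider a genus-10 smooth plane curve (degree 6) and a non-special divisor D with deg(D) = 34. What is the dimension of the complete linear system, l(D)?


First, compute the genus of a smooth plane curve of degree 6:
g = (d-1)(d-2)/2 = (6-1)(6-2)/2 = 10
For a non-special divisor D (i.e., h^1(D) = 0), Riemann-Roch gives:
l(D) = deg(D) - g + 1
Since deg(D) = 34 >= 2g - 1 = 19, D is non-special.
l(D) = 34 - 10 + 1 = 25

25


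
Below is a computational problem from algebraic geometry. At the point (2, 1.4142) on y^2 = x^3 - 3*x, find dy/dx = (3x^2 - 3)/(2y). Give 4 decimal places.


Using implicit differentiation of y^2 = x^3 - 3*x:
2y * dy/dx = 3x^2 - 3
dy/dx = (3x^2 - 3)/(2y)
Numerator: 3*2^2 - 3 = 9
Denominator: 2*1.4142 = 2.8284
dy/dx = 9/2.8284 = 3.1820

3.1820


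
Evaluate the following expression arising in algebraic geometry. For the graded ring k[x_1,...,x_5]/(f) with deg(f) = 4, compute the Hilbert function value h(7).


For R = k[x_1,...,x_n]/(f) with f homogeneous of degree e:
The Hilbert series is (1 - t^e)/(1 - t)^n.
So h(d) = C(d+n-1, n-1) - C(d-e+n-1, n-1) for d >= e.
With n=5, e=4, d=7:
C(7+5-1, 5-1) = C(11, 4) = 330
C(7-4+5-1, 5-1) = C(7, 4) = 35
h(7) = 330 - 35 = 295

295


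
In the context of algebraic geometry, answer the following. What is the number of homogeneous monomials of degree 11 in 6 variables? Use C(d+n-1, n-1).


The number of degree-11 monomials in 6 variables is C(d+n-1, n-1).
= C(11+6-1, 6-1) = C(16, 5)
= 4368

4368


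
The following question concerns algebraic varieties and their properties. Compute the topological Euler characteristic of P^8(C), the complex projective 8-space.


The complex projective space P^8 has one cell in each even real dimension 0, 2, ..., 16.
The cohomology groups are H^{2k}(P^8) = Z for k = 0,...,8, and 0 otherwise.
Euler characteristic = sum of Betti numbers = 1 per even-dimensional cohomology group.
chi(P^8) = 8 + 1 = 9

9


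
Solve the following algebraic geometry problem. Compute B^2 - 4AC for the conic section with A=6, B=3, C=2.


The discriminant of a conic Ax^2 + Bxy + Cy^2 + ... = 0 is B^2 - 4AC.
B^2 = 3^2 = 9
4AC = 4*6*2 = 48
Discriminant = 9 - 48 = -39

-39


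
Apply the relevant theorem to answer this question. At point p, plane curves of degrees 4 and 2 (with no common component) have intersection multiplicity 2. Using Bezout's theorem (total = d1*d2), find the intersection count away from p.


By Bezout's theorem, the total intersection number is d1 * d2.
Total = 4 * 2 = 8
Intersection multiplicity at p = 2
Remaining intersections = 8 - 2 = 6

6


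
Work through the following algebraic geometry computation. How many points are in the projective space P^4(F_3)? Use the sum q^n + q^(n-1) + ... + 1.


P^4(F_3) has (q^(n+1) - 1)/(q - 1) points.
= 3^4 + 3^3 + 3^2 + 3^1 + 3^0
= 81 + 27 + 9 + 3 + 1
= 121

121


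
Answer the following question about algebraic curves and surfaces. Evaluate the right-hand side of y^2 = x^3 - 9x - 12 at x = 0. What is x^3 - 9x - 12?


Compute x^3 - 9x - 12 at x = 0:
x^3 = 0^3 = 0
(-9)*x = (-9)*0 = 0
Sum: 0 + 0 - 12 = -12

-12


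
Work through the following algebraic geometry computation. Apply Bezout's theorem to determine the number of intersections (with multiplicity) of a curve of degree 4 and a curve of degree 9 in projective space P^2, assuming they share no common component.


Bezout's theorem states the intersection count equals the product of degrees.
Intersection count = 4 * 9 = 36

36


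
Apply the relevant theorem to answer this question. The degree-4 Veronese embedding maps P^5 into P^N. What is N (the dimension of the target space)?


The Veronese embedding v_d: P^n -> P^N maps each point to all
degree-d monomials in n+1 homogeneous coordinates.
N = C(n+d, d) - 1
N = C(5+4, 4) - 1
N = C(9, 4) - 1
C(9, 4) = 126
N = 126 - 1 = 125

125


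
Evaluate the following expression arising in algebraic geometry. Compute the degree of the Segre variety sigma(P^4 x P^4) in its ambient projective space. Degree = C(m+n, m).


The degree of the Segre variety P^4 x P^4 is C(m+n, m).
= C(8, 4)
= 70

70


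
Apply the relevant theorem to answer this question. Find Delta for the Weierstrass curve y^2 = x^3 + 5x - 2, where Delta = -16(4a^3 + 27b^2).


Compute each component:
4a^3 = 4*5^3 = 4*125 = 500
27b^2 = 27*(-2)^2 = 27*4 = 108
4a^3 + 27b^2 = 500 + 108 = 608
Delta = -16*608 = -9728

-9728


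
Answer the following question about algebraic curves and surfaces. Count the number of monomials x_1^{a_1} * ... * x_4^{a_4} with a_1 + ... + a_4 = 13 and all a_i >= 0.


The number of degree-13 monomials in 4 variables is C(d+n-1, n-1).
= C(13+4-1, 4-1) = C(16, 3)
= 560

560


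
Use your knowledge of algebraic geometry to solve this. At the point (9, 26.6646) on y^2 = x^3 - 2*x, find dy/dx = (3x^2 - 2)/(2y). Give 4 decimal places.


Using implicit differentiation of y^2 = x^3 - 2*x:
2y * dy/dx = 3x^2 - 2
dy/dx = (3x^2 - 2)/(2y)
Numerator: 3*9^2 - 2 = 241
Denominator: 2*26.6646 = 53.3292
dy/dx = 241/53.3292 = 4.5191

4.5191


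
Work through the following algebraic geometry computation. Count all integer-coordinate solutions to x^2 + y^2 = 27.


Systematically check integer values of x where x^2 <= 27.
For each valid x, check if 27 - x^2 is a perfect square.
Total integer solutions found: 0

0


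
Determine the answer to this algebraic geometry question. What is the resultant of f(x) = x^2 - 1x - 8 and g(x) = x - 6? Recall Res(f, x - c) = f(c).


For Res(f, x - c), we evaluate f at x = c.
f(6) = 6^2 - 1*6 - 8
= 36 - 6 - 8
= 30 - 8 = 22
Res(f, g) = 22

22


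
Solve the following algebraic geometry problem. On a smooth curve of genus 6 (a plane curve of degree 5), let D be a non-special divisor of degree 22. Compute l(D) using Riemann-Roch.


First, compute the genus of a smooth plane curve of degree 5:
g = (d-1)(d-2)/2 = (5-1)(5-2)/2 = 6
For a non-special divisor D (i.e., h^1(D) = 0), Riemann-Roch gives:
l(D) = deg(D) - g + 1
Since deg(D) = 22 >= 2g - 1 = 11, D is non-special.
l(D) = 22 - 6 + 1 = 17

17


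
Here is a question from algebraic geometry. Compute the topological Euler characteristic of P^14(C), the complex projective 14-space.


The complex projective space P^14 has one cell in each even real dimension 0, 2, ..., 28.
The cohomology groups are H^{2k}(P^14) = Z for k = 0,...,14, and 0 otherwise.
Euler characteristic = sum of Betti numbers = 1 per even-dimensional cohomology group.
chi(P^14) = 14 + 1 = 15

15


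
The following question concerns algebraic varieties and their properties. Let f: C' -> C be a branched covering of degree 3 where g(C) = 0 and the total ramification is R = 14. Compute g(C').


Riemann-Hurwitz formula: 2g' - 2 = d(2g - 2) + R
Given: d = 3, g = 0, R = 14
2g' - 2 = 3*(2*0 - 2) + 14
2g' - 2 = 3*(-2) + 14
2g' - 2 = -6 + 14 = 8
2g' = 10
g' = 5

5


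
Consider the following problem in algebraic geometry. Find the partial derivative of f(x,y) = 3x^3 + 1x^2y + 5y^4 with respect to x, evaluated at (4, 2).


df/dx = 3*3*x^2 + 2*1*x^1*y
At (4,2): 3*3*4^2 + 2*1*4^1*2
= 144 + 16
= 160

160


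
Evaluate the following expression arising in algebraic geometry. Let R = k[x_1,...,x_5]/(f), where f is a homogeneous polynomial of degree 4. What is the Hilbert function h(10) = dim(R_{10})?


For R = k[x_1,...,x_n]/(f) with f homogeneous of degree e:
The Hilbert series is (1 - t^e)/(1 - t)^n.
So h(d) = C(d+n-1, n-1) - C(d-e+n-1, n-1) for d >= e.
With n=5, e=4, d=10:
C(10+5-1, 5-1) = C(14, 4) = 1001
C(10-4+5-1, 5-1) = C(10, 4) = 210
h(10) = 1001 - 210 = 791

791


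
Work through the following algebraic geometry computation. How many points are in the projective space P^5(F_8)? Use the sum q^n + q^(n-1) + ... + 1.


P^5(F_8) has (q^(n+1) - 1)/(q - 1) points.
= 8^5 + 8^4 + 8^3 + 8^2 + 8^1 + 8^0
= 32768 + 4096 + 512 + 64 + 8 + 1
= 37449

37449


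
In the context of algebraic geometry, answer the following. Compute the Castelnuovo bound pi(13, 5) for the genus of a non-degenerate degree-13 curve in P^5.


Castelnuovo's bound: write d - 1 = m(r-1) + epsilon with 0 <= epsilon < r-1.
d - 1 = 13 - 1 = 12
r - 1 = 5 - 1 = 4
12 = 3*4 + 0, so m = 3, epsilon = 0
pi(d, r) = m(m-1)(r-1)/2 + m*epsilon
= 3*2*4/2 + 3*0
= 24/2 + 0
= 12 + 0 = 12

12


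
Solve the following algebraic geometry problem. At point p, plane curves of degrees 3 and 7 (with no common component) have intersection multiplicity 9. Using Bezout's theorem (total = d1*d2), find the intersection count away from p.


By Bezout's theorem, the total intersection number is d1 * d2.
Total = 3 * 7 = 21
Intersection multiplicity at p = 9
Remaining intersections = 21 - 9 = 12

12


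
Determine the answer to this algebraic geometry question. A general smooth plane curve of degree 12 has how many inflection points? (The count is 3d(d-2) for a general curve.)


For a general smooth plane curve C of degree d, the inflection points are
the intersection of C with its Hessian curve, which has degree 3(d-2).
By Bezout, the total intersection number is d * 3(d-2) = 12 * 30 = 360.
For a general curve every flex is ordinary, so each contributes
multiplicity 1 to C·Hess(C), and the number of distinct inflection
points is 3d(d-2).
Inflection points = 3*12*(12-2) = 3*12*10 = 360

360


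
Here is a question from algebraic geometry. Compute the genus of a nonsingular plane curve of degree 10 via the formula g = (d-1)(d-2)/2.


Using the genus formula for smooth plane curves:
g = (d-1)(d-2)/2
g = (10-1)(10-2)/2
g = 9*8/2
g = 72/2 = 36

36


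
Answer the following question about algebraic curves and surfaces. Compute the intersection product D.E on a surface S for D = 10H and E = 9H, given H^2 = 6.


Using bilinearity of the intersection pairing on a surface S:
(aH).(bH) = ab * (H.H)
We have H^2 = 6.
D.E = (10H).(9H) = 10*9*6
= 90*6
= 540

540


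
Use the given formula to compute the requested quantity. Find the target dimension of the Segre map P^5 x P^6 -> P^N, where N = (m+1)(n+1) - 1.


The Segre embedding maps P^m x P^n into P^N via
all products of coordinates from each factor.
N = (m+1)(n+1) - 1
N = (5+1)(6+1) - 1
N = 6*7 - 1
N = 42 - 1 = 41

41


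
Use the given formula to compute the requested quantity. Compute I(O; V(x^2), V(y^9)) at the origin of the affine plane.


The intersection multiplicity of V(x^a) and V(y^b) at the origin is:
I(O; V(x^2), V(y^9)) = dim_k(k[x,y]/(x^2, y^9))
A basis for k[x,y]/(x^2, y^9) is the set of monomials x^i * y^j
where 0 <= i < 2 and 0 <= j < 9.
The number of such monomials is 2 * 9 = 18

18


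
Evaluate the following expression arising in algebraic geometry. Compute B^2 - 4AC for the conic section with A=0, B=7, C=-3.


The discriminant of a conic Ax^2 + Bxy + Cy^2 + ... = 0 is B^2 - 4AC.
B^2 = 7^2 = 49
4AC = 4*0*(-3) = 0
Discriminant = 49 + 0 = 49

49


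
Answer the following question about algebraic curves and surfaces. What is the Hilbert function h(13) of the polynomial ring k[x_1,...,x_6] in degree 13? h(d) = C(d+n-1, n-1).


The Hilbert function for the polynomial ring in 6 variables is:
h(d) = C(d+n-1, n-1)
h(13) = C(13+6-1, 6-1) = C(18, 5)
= 18! / (5! * 13!)
= 8568

8568


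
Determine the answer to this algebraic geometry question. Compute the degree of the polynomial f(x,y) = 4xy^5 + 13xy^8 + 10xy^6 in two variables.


Examine each term for its total degree (sum of exponents).
  Term '4xy^5' has total degree 1+5 = 6.
  Term '13xy^8' has total degree 1+8 = 9.
  Term '10xy^6' has total degree 1+6 = 7.
The maximum total degree among all terms is 9.

9


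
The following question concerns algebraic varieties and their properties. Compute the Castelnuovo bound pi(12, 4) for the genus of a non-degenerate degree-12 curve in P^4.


Castelnuovo's bound: write d - 1 = m(r-1) + epsilon with 0 <= epsilon < r-1.
d - 1 = 12 - 1 = 11
r - 1 = 4 - 1 = 3
11 = 3*3 + 2, so m = 3, epsilon = 2
pi(d, r) = m(m-1)(r-1)/2 + m*epsilon
= 3*2*3/2 + 3*2
= 18/2 + 6
= 9 + 6 = 15

15


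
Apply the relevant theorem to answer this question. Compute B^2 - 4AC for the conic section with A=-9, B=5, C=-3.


The discriminant of a conic Ax^2 + Bxy + Cy^2 + ... = 0 is B^2 - 4AC.
B^2 = 5^2 = 25
4AC = 4*(-9)*(-3) = 108
Discriminant = 25 - 108 = -83

-83


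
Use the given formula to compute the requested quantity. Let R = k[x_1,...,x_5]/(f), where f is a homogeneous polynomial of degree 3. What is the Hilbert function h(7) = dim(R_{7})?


For R = k[x_1,...,x_n]/(f) with f homogeneous of degree e:
The Hilbert series is (1 - t^e)/(1 - t)^n.
So h(d) = C(d+n-1, n-1) - C(d-e+n-1, n-1) for d >= e.
With n=5, e=3, d=7:
C(7+5-1, 5-1) = C(11, 4) = 330
C(7-3+5-1, 5-1) = C(8, 4) = 70
h(7) = 330 - 70 = 260

260


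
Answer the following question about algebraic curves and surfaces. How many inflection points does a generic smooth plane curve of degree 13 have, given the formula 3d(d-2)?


For a general smooth plane curve C of degree d, the inflection points are
the intersection of C with its Hessian curve, which has degree 3(d-2).
By Bezout, the total intersection number is d * 3(d-2) = 13 * 33 = 429.
For a general curve every flex is ordinary, so each contributes
multiplicity 1 to C·Hess(C), and the number of distinct inflection
points is 3d(d-2).
Inflection points = 3*13*(13-2) = 3*13*11 = 429

429


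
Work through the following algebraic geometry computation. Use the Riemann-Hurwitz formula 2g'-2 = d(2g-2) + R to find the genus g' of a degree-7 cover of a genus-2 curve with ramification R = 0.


Riemann-Hurwitz formula: 2g' - 2 = d(2g - 2) + R
Given: d = 7, g = 2, R = 0
2g' - 2 = 7*(2*2 - 2) + 0
2g' - 2 = 7*2 + 0
2g' - 2 = 14 + 0 = 14
2g' = 16
g' = 8

8


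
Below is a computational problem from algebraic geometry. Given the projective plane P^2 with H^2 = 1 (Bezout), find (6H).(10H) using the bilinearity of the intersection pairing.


Using bilinearity of the intersection pairing on the projective plane P^2:
(aH).(bH) = ab * (H.H)
We have H^2 = 1 (Bezout).
D.E = (6H).(10H) = 6*10*1
= 60*1
= 60

60


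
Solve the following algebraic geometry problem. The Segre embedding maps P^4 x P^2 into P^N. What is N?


The Segre embedding maps P^m x P^n into P^N via
all products of coordinates from each factor.
N = (m+1)(n+1) - 1
N = (4+1)(2+1) - 1
N = 5*3 - 1
N = 15 - 1 = 14

14


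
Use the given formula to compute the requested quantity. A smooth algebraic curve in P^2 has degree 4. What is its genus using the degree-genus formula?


Using the genus formula for smooth plane curves:
g = (d-1)(d-2)/2
g = (4-1)(4-2)/2
g = 3*2/2
g = 6/2 = 3

3


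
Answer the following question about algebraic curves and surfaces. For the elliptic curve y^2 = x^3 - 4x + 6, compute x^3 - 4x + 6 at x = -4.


Compute x^3 - 4x + 6 at x = -4:
x^3 = (-4)^3 = -64
(-4)*x = (-4)*(-4) = 16
Sum: -64 + 16 + 6 = -42

-42


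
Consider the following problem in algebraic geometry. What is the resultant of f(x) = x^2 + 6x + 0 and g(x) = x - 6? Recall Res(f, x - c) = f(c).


For Res(f, x - c), we evaluate f at x = c.
f(6) = 6^2 + 6*6 + 0
= 36 + 36 + 0
= 72 + 0 = 72
Res(f, g) = 72

72


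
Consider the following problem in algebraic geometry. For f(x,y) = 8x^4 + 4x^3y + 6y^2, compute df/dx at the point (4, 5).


df/dx = 4*8*x^3 + 3*4*x^2*y
At (4,5): 4*8*4^3 + 3*4*4^2*5
= 2048 + 960
= 3008

3008


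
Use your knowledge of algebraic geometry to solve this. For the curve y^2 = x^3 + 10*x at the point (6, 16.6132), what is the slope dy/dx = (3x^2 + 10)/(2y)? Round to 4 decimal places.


Using implicit differentiation of y^2 = x^3 + 10*x:
2y * dy/dx = 3x^2 + 10
dy/dx = (3x^2 + 10)/(2y)
Numerator: 3*6^2 + 10 = 118
Denominator: 2*16.6132 = 33.2264
dy/dx = 118/33.2264 = 3.5514

3.5514


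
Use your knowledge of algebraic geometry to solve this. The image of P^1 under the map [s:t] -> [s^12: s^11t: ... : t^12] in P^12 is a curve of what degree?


The rational normal curve in P^12 is the image of P^1 under the 12-uple Veronese.
A general hyperplane in P^12 pulls back to a degree-12 form on P^1, which has 12 zeros,
so the curve meets a general hyperplane in 12 points. Degree = 12.

12


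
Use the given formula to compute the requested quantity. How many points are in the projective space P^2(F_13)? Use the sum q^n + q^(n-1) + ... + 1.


P^2(F_13) has (q^(n+1) - 1)/(q - 1) points.
= 13^2 + 13^1 + 13^0
= 169 + 13 + 1
= 183

183


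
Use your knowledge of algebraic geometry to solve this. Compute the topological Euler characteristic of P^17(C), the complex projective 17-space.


The complex projective space P^17 has one cell in each even real dimension 0, 2, ..., 34.
The cohomology groups are H^{2k}(P^17) = Z for k = 0,...,17, and 0 otherwise.
Euler characteristic = sum of Betti numbers = 1 per even-dimensional cohomology group.
chi(P^17) = 17 + 1 = 18

18


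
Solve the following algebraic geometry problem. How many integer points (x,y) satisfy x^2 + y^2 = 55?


Systematically check integer values of x where x^2 <= 55.
For each valid x, check if 55 - x^2 is a perfect square.
Total integer solutions found: 0

0


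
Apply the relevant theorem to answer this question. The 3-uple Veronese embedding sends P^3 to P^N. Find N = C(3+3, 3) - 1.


The Veronese embedding v_d: P^n -> P^N maps each point to all
degree-d monomials in n+1 homogeneous coordinates.
N = C(n+d, d) - 1
N = C(3+3, 3) - 1
N = C(6, 3) - 1
C(6, 3) = 20
N = 20 - 1 = 19

19


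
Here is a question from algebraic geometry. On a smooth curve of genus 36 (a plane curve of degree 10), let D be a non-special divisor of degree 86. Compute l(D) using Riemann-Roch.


First, compute the genus of a smooth plane curve of degree 10:
g = (d-1)(d-2)/2 = (10-1)(10-2)/2 = 36
For a non-special divisor D (i.e., h^1(D) = 0), Riemann-Roch gives:
l(D) = deg(D) - g + 1
Since deg(D) = 86 >= 2g - 1 = 71, D is non-special.
l(D) = 86 - 36 + 1 = 51

51


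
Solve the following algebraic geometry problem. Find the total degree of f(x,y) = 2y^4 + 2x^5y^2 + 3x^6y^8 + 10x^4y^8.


Examine each term for its total degree (sum of exponents).
  Term '2y^4' has total degree 0+4 = 4.
  Term '2x^5y^2' has total degree 5+2 = 7.
  Term '3x^6y^8' has total degree 6+8 = 14.
  Term '10x^4y^8' has total degree 4+8 = 12.
The maximum total degree among all terms is 14.

14


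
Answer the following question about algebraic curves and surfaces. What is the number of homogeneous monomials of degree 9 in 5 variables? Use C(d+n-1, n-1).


The number of degree-9 monomials in 5 variables is C(d+n-1, n-1).
= C(9+5-1, 5-1) = C(13, 4)
= 715

715


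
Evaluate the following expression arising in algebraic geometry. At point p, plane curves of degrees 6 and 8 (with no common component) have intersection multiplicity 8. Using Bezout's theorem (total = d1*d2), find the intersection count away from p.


By Bezout's theorem, the total intersection number is d1 * d2.
Total = 6 * 8 = 48
Intersection multiplicity at p = 8
Remaining intersections = 48 - 8 = 40

40


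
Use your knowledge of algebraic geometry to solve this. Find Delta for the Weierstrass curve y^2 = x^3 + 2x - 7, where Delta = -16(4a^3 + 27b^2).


Compute each component:
4a^3 = 4*2^3 = 4*8 = 32
27b^2 = 27*(-7)^2 = 27*49 = 1323
4a^3 + 27b^2 = 32 + 1323 = 1355
Delta = -16*1355 = -21680

-21680


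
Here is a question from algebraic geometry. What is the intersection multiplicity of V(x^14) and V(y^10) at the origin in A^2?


The intersection multiplicity of V(x^a) and V(y^b) at the origin is:
I(O; V(x^14), V(y^10)) = dim_k(k[x,y]/(x^14, y^10))
A basis for k[x,y]/(x^14, y^10) is the set of monomials x^i * y^j
where 0 <= i < 14 and 0 <= j < 10.
The number of such monomials is 14 * 10 = 140

140


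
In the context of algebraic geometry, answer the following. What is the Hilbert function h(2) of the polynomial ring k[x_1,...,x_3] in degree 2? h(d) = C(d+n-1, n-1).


The Hilbert function for the polynomial ring in 3 variables is:
h(d) = C(d+n-1, n-1)
h(2) = C(2+3-1, 3-1) = C(4, 2)
= 4! / (2! * 2!)
= 6

6


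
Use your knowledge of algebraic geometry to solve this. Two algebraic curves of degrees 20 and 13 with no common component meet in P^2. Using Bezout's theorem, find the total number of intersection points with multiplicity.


Bezout's theorem states the intersection count equals the product of degrees.
Intersection count = 20 * 13 = 260

260
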